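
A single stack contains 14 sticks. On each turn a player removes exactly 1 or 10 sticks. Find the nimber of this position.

Compute g(0), g(1), … for moves {1, 10}:
k:     0  1  2  3  4  5  6  7  8  9 10 11 12 13 14
g(k):  0  1  0  1  0  1  0  1  0  1  2  0  1  0  1
So g(14) = 1.

1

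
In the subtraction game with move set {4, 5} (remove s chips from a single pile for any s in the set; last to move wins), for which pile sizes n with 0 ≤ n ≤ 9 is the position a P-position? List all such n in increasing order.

0, 1, 2, 3, 9

Build the Grundy sequence with g(k) = mex{g(k−s) : s ∈ {4, 5}, s ≤ k}:
k:     0  1  2  3  4  5  6  7  8  9
g(k):  0  0  0  0  1  1  1  1  2  0
The P-positions (g = 0) in 0..9 are 0, 1, 2, 3, 9.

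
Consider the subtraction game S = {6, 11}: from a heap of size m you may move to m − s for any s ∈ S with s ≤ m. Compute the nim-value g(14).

2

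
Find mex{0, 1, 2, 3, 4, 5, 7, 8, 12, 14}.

6

The values 0, 1, 2, 3, 4, 5 are all present; 6 is the first non-negative integer missing from the set.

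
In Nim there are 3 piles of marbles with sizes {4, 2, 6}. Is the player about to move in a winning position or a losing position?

Losing position

Bitwise XOR of the heap sizes:
  100  (4)
  010  (2)
  110  (6)
  ---
  000  (0)
The nim-sum is 0, so this is a P-position: the player to move is in a losing position under optimal play.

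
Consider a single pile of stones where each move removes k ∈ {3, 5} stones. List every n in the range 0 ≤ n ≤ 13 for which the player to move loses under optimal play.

0, 1, 2, 8, 9, 10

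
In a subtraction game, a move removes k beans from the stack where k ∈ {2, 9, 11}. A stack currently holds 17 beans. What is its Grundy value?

2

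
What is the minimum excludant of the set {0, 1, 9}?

The values 0, 1 are all present; 2 is the first non-negative integer missing from the set.

2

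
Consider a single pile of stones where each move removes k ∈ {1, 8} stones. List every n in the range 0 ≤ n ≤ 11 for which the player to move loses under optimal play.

0, 2, 4, 6, 9, 11

Compute g(0), g(1), … for moves {1, 8}:
k:     0  1  2  3  4  5  6  7  8  9 10 11
g(k):  0  1  0  1  0  1  0  1  2  0  1  0
The P-positions (g = 0) in 0..11 are 0, 2, 4, 6, 9, 11.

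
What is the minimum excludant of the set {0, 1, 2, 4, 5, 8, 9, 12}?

3

The values 0, 1, 2 are all present; 3 is the first non-negative integer missing from the set.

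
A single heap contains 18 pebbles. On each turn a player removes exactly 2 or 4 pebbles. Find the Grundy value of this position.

Compute g(0), g(1), … for moves {2, 4}:
k:     0  1  2  3  4  5  6  7  8  9 10 11 12 13 14 15 16 17 18
g(k):  0  0  1  1  2  2  0  0  1  1  2  2  0  0  1  1  2  2  0
So g(18) = 0.

0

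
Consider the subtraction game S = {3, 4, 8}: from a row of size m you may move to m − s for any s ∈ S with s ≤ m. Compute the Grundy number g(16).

Compute g(0), g(1), … for moves {3, 4, 8}:
k:     0  1  2  3  4  5  6  7  8  9 10 11 12 13 14 15 16
g(k):  0  0  0  1  1  1  2  0  2  3  1  3  0  0  0  1  1
So g(16) = 1.

1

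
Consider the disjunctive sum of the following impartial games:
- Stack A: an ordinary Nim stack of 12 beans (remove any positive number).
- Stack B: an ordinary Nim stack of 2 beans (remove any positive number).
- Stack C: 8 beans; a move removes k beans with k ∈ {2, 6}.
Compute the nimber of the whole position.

14

Stack A is a plain Nim stack of size 12, so its Grundy value is 12.
Stack B is a plain Nim stack of size 2, so its Grundy value is 2.
Build the Grundy sequence for stack C with g(k) = mex{g(k−s) : s ∈ {2, 6}, s ≤ k}:
k:     0  1  2  3  4  5  6  7  8
g(k):  0  0  1  1  0  0  1  1  0
So g(8) = 0.
By the Sprague-Grundy theorem, the Grundy value of a sum of independent games is the XOR of the component values.
Combined value = 12 ⊕ 2 ⊕ 0 = 14.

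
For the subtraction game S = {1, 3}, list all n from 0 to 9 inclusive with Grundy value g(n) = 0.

0, 2, 4, 6, 8

Compute g(0), g(1), … for moves {1, 3}:
g(0) = mex{} = 0
g(1) = mex{0} = 1
g(2) = mex{1} = 0
g(3) = mex{0} = 1
g(4) = mex{1} = 0
g(5) = mex{0} = 1
g(6) = mex{1} = 0
g(7) = mex{0} = 1
g(8) = mex{1} = 0
g(9) = mex{0} = 1
The P-positions (g = 0) in 0..9 are 0, 2, 4, 6, 8.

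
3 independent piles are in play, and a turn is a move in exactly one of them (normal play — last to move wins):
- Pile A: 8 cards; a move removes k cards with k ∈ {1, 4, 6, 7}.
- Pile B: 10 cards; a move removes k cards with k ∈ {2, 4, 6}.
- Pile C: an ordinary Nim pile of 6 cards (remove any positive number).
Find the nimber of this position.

Grundy values for pile A (subtraction set {1, 4, 6, 7}):
k:     0  1  2  3  4  5  6  7  8
g(k):  0  1  0  1  2  0  1  2  3
So g(8) = 3.
Build the Grundy sequence for pile B with g(k) = mex{g(k−s) : s ∈ {2, 4, 6}, s ≤ k}:
g(0) = mex{} = 0
g(1) = mex{} = 0
g(2) = mex{0} = 1
g(3) = mex{0} = 1
g(4) = mex{0,1} = 2
g(5) = mex{0,1} = 2
g(6) = mex{0,1,2} = 3
g(7) = mex{0,1,2} = 3
g(8) = mex{1,2,3} = 0
g(9) = mex{1,2,3} = 0
g(10) = mex{0,2,3} = 1
So g(10) = 1.
Pile C is a plain Nim pile of size 6, so its Grundy value is 6.
The value of a disjunctive sum is the nim-sum of the parts.
Combined value = 3 XOR 1 XOR 6 = 4.

4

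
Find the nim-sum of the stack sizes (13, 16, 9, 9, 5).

24

Nim-sum: 13 ^ 16 ^ 9 ^ 9 ^ 5 = 24.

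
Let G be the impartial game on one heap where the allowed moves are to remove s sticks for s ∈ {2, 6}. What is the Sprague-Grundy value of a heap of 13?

Compute g(0), g(1), … for moves {2, 6}:
g(0) = mex{} = 0
g(1) = mex{} = 0
g(2) = mex{0} = 1
g(3) = mex{0} = 1
g(4) = mex{1} = 0
g(5) = mex{1} = 0
g(6) = mex{0} = 1
g(7) = mex{0} = 1
g(8) = mex{1} = 0
g(9) = mex{1} = 0
g(10) = mex{0} = 1
g(11) = mex{0} = 1
g(12) = mex{1} = 0
g(13) = mex{1} = 0
So g(13) = 0.

0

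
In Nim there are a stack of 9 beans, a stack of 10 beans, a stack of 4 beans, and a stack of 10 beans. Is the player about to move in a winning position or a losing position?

Winning position

Compute the nim-sum pairwise:
9 ⊕ 10 = 3
3 ⊕ 4 = 7
7 ⊕ 10 = 13
The nim-sum is 13 ≠ 0, so this is an N-position: the player to move can win.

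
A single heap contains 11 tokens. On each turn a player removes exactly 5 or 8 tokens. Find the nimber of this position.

Compute g(0), g(1), … for moves {5, 8}:
g(0) = mex{} = 0
g(1) = mex{} = 0
g(2) = mex{} = 0
g(3) = mex{} = 0
g(4) = mex{} = 0
g(5) = mex{0} = 1
g(6) = mex{0} = 1
g(7) = mex{0} = 1
g(8) = mex{0} = 1
g(9) = mex{0} = 1
g(10) = mex{0,1} = 2
g(11) = mex{0,1} = 2
So g(11) = 2.

2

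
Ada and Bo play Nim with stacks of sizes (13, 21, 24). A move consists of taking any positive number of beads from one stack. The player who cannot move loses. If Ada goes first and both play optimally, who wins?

Bo wins

Nim-sum: 13 ⊕ 21 ⊕ 24 = 0.
The nim-sum is 0, so this is a P-position: the player to move is in a losing position under optimal play; Ada is about to move from it and so loses — Bo wins.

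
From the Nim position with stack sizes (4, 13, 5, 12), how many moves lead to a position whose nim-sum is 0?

0

Write each in binary and XOR column by column:
  0100  (4)
  1101  (13)
  0101  (5)
  1100  (12)
  ----
  0000  (0)
The nim-sum is already 0, so every move leaves a nonzero nim-sum — there are no winning moves.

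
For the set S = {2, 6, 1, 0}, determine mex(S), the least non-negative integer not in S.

3

The values 0, 1, 2 are all present; 3 is the first non-negative integer missing from the set.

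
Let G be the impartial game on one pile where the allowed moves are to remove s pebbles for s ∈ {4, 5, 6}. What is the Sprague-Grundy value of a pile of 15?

1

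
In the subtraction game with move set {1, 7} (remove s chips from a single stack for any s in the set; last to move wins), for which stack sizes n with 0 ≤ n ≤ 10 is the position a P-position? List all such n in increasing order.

0, 2, 4, 6, 8, 10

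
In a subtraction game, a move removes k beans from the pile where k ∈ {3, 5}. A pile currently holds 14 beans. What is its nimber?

Build the Grundy sequence with g(k) = mex{g(k−s) : s ∈ {3, 5}, s ≤ k}:
k:     0  1  2  3  4  5  6  7  8  9 10 11 12 13 14
g(k):  0  0  0  1  1  1  2  2  0  0  0  1  1  1  2
So g(14) = 2.

2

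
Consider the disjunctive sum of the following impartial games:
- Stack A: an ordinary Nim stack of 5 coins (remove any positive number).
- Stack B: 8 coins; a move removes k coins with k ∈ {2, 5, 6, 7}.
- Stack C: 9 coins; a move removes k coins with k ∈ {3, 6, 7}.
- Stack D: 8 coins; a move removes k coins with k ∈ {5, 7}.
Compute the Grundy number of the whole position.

Stack A is a plain Nim stack of size 5, so its Grundy value is 5.
Grundy values for stack B (subtraction set {2, 5, 6, 7}):
k:     0  1  2  3  4  5  6  7  8
g(k):  0  0  1  1  0  2  1  3  2
So g(8) = 2.
Grundy values for stack C (subtraction set {3, 6, 7}):
k:     0  1  2  3  4  5  6  7  8  9
g(k):  0  0  0  1  1  1  2  2  2  3
So g(9) = 3.
For stack D, compute g(0), g(1), … with moves {5, 7}:
g(0) = mex{} = 0
g(1) = mex{} = 0
g(2) = mex{} = 0
g(3) = mex{} = 0
g(4) = mex{} = 0
g(5) = mex{0} = 1
g(6) = mex{0} = 1
g(7) = mex{0} = 1
g(8) = mex{0} = 1
So g(8) = 1.
The value of a disjunctive sum is the nim-sum of the parts.
Combined value = 5 XOR 2 XOR 3 XOR 1 = 5.

5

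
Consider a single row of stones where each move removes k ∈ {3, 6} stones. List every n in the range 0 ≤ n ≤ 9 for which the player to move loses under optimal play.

0, 1, 2, 9

Build the Grundy sequence with g(k) = mex{g(k−s) : s ∈ {3, 6}, s ≤ k}:
g(0) = mex{} = 0
g(1) = mex{} = 0
g(2) = mex{} = 0
g(3) = mex{0} = 1
g(4) = mex{0} = 1
g(5) = mex{0} = 1
g(6) = mex{0,1} = 2
g(7) = mex{0,1} = 2
g(8) = mex{0,1} = 2
g(9) = mex{1,2} = 0
The P-positions (g = 0) in 0..9 are 0, 1, 2, 9.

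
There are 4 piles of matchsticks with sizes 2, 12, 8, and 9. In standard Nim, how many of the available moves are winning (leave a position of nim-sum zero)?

Write each in binary and XOR column by column:
  0010  (2)
  1100  (12)
  1000  (8)
  1001  (9)
  ----
  1111  (15)
The overall nim-sum is X = 15. A pile of size p has a winning move iff p XOR X < p (reduce it to p XOR X).
  2: 2 XOR 15 = 13 ≥ 2 — no move.
  12: 12 XOR 15 = 3 < 12 — winning move (to 3).
  8: 8 XOR 15 = 7 < 8 — winning move (to 7).
  9: 9 XOR 15 = 6 < 9 — winning move (to 6).
That gives 3 winning moves.

3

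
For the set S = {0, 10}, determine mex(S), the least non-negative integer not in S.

1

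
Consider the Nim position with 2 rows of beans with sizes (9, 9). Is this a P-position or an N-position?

P-position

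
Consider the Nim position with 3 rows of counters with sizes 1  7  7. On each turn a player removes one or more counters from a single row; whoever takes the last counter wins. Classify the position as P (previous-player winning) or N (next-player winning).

Compute the nim-sum pairwise:
1 ^ 7 = 6
6 ^ 7 = 1
The nim-sum is 1 ≠ 0, so this is an N-position: the player to move can win.

N-position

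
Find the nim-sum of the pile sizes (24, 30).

Compute the nim-sum pairwise:
24 ^ 30 = 6

6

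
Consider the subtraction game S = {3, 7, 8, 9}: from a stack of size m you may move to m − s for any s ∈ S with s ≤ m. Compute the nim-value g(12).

0

Build the Grundy sequence with g(k) = mex{g(k−s) : s ∈ {3, 7, 8, 9}, s ≤ k}:
k:     0  1  2  3  4  5  6  7  8  9 10 11 12
g(k):  0  0  0  1  1  1  0  2  2  1  3  3  0
So g(12) = 0.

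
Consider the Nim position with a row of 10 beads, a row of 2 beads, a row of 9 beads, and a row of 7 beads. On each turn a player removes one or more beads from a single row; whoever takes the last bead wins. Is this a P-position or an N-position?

N-position

Compute the nim-sum pairwise:
10 XOR 2 = 8
8 XOR 9 = 1
1 XOR 7 = 6
The nim-sum is 6 ≠ 0, so this is an N-position: the player to move can win.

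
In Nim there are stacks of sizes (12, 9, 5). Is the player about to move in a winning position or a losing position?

Nim-sum: 12 ^ 9 ^ 5 = 0.
The nim-sum is 0, so this is a P-position: the player to move is in a losing position under optimal play.

Losing position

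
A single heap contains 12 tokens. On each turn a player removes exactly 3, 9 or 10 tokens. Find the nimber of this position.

2

Grundy values for subtraction set {3, 9, 10}:
k:     0  1  2  3  4  5  6  7  8  9 10 11 12
g(k):  0  0  0  1  1  1  0  0  0  1  1  1  2
So g(12) = 2.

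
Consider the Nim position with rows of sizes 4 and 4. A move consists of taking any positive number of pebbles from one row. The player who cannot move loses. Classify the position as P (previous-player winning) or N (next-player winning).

P-position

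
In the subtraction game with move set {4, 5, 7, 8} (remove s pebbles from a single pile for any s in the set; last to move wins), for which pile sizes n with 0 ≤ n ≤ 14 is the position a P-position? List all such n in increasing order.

Build the Grundy sequence with g(k) = mex{g(k−s) : s ∈ {4, 5, 7, 8}, s ≤ k}:
k:     0  1  2  3  4  5  6  7  8  9 10 11 12 13 14
g(k):  0  0  0  0  1  1  1  1  2  2  2  2  0  0  0
The P-positions (g = 0) in 0..14 are 0, 1, 2, 3, 12, 13, 14.

0, 1, 2, 3, 12, 13, 14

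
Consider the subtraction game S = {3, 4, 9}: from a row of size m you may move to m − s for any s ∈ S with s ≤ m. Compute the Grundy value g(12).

Build the Grundy sequence with g(k) = mex{g(k−s) : s ∈ {3, 4, 9}, s ≤ k}:
k:     0  1  2  3  4  5  6  7  8  9 10 11 12
g(k):  0  0  0  1  1  1  2  0  0  3  1  1  2
So g(12) = 2.

2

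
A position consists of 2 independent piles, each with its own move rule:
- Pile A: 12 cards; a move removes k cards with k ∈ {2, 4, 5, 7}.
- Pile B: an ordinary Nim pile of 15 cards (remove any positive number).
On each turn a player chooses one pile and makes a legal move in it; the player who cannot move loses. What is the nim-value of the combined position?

Build the Grundy sequence for pile A with g(k) = mex{g(k−s) : s ∈ {2, 4, 5, 7}, s ≤ k}:
k:     0  1  2  3  4  5  6  7  8  9 10 11 12
g(k):  0  0  1  1  2  2  3  3  4  0  0  1  1
So g(12) = 1.
Pile B is a plain Nim pile of size 15, so its Grundy value is 15.
By the Sprague-Grundy theorem, the Grundy value of a sum of independent games is the XOR of the component values.
Combined value = 1 ⊕ 15 = 14.

14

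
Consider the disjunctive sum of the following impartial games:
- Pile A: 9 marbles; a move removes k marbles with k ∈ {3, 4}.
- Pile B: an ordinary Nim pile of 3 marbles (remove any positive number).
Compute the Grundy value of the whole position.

3

For pile A, compute g(0), g(1), … with moves {3, 4}:
k:     0  1  2  3  4  5  6  7  8  9
g(k):  0  0  0  1  1  1  2  0  0  0
So g(9) = 0.
Pile B is a plain Nim pile of size 3, so its Grundy value is 3.
The value of a disjunctive sum is the nim-sum of the parts.
Combined value = 0 ⊕ 3 = 3.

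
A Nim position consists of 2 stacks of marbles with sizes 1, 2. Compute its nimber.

3

Write each in binary and XOR column by column:
  01  (1)
  10  (2)
  --
  11  (3)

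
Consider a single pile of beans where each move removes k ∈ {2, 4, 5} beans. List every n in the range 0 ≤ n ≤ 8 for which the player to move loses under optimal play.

0, 1, 7, 8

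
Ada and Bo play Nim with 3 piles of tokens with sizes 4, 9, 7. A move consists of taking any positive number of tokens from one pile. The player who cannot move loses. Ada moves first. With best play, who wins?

Compute the nim-sum pairwise:
4 ^ 9 = 13
13 ^ 7 = 10
The nim-sum is 10 ≠ 0, so this is an N-position: the player to move can win; Ada has a winning move.

Ada wins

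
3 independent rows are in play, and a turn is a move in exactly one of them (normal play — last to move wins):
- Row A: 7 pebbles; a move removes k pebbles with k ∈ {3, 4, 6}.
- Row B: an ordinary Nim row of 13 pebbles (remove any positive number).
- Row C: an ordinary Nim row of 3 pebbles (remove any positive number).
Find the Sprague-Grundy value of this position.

12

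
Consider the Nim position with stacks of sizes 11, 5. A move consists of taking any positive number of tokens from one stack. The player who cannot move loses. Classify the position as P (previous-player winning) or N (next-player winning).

Nim-sum: 11 XOR 5 = 14.
The nim-sum is 14 ≠ 0, so this is an N-position: the player to move can win.

N-position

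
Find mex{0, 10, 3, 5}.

1

0 is in the set but 1 is not, so the mex is 1.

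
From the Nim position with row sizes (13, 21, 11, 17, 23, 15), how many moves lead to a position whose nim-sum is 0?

3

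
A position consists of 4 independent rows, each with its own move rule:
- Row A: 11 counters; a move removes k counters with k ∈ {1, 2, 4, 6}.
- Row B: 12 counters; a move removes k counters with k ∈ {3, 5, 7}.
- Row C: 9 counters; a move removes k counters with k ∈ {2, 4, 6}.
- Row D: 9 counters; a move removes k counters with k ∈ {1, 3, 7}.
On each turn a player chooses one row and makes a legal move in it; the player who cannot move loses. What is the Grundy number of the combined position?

1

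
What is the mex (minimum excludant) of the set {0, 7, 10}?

0 is in the set but 1 is not, so the mex is 1.

1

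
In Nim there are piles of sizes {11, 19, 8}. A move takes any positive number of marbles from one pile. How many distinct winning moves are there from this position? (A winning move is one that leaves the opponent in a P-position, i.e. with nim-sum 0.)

Nim-sum: 11 ⊕ 19 ⊕ 8 = 16.
The overall nim-sum is X = 16. A pile of size p has a winning move iff p XOR X < p (reduce it to p XOR X).
  11: 11 XOR 16 = 27 ≥ 11 — no move.
  19: 19 XOR 16 = 3 < 19 — winning move (to 3).
  8: 8 XOR 16 = 24 ≥ 8 — no move.
That gives 1 winning move.

1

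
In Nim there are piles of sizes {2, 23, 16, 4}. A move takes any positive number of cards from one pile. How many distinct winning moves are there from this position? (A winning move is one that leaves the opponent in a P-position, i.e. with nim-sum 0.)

1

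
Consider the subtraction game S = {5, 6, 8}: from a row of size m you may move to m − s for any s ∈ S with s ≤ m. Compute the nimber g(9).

1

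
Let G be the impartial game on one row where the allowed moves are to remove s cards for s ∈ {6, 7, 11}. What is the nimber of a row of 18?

Compute g(0), g(1), … for moves {6, 7, 11}:
k:     0  1  2  3  4  5  6  7  8  9 10 11 12 13 14 15 16 17 18
g(k):  0  0  0  0  0  0  1  1  1  1  1  1  2  2  2  2  2  0  0
So g(18) = 0.

0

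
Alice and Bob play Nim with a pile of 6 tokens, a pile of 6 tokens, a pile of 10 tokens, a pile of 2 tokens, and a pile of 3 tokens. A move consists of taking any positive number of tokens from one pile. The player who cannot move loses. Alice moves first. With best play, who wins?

Alice wins

Compute the nim-sum pairwise:
6 ^ 6 = 0
0 ^ 10 = 10
10 ^ 2 = 8
8 ^ 3 = 11
The nim-sum is 11 ≠ 0, so this is an N-position: the player to move can win; Alice has a winning move.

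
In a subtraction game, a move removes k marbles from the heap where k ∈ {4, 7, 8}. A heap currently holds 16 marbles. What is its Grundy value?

1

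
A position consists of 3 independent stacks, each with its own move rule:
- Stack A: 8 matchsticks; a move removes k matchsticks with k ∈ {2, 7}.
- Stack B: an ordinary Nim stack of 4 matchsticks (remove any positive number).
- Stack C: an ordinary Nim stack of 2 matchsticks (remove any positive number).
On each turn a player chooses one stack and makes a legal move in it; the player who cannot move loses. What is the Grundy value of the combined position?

4

Build the Grundy sequence for stack A with g(k) = mex{g(k−s) : s ∈ {2, 7}, s ≤ k}:
g(0) = mex{} = 0
g(1) = mex{} = 0
g(2) = mex{0} = 1
g(3) = mex{0} = 1
g(4) = mex{1} = 0
g(5) = mex{1} = 0
g(6) = mex{0} = 1
g(7) = mex{0} = 1
g(8) = mex{0,1} = 2
So g(8) = 2.
Stack B is a plain Nim stack of size 4, so its Grundy value is 4.
Stack C is a plain Nim stack of size 2, so its Grundy value is 2.
The value of a disjunctive sum is the nim-sum of the parts.
Combined value = 2 XOR 4 XOR 2 = 4.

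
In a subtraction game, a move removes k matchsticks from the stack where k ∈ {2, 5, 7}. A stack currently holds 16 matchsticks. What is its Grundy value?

1

Build the Grundy sequence with g(k) = mex{g(k−s) : s ∈ {2, 5, 7}, s ≤ k}:
k:     0  1  2  3  4  5  6  7  8  9 10 11 12 13 14 15 16
g(k):  0  0  1  1  0  2  1  3  2  2  0  3  1  0  0  1  1
So g(16) = 1.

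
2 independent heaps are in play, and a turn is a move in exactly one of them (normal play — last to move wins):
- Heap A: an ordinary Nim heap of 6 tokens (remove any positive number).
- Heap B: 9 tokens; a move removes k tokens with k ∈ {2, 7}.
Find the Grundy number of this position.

6

Heap A is a plain Nim heap of size 6, so its Grundy value is 6.
For heap B, compute g(0), g(1), … with moves {2, 7}:
k:     0  1  2  3  4  5  6  7  8  9
g(k):  0  0  1  1  0  0  1  1  2  0
So g(9) = 0.
The value of a disjunctive sum is the nim-sum of the parts.
Combined value = 6 ⊕ 0 = 6.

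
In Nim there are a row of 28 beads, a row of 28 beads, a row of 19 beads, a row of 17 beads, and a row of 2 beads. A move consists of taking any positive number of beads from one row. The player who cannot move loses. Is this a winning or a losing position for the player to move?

Losing position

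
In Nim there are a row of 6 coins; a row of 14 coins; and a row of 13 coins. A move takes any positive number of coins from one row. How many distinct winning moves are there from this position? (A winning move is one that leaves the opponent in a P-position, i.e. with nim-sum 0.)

3

Compute the nim-sum pairwise:
6 XOR 14 = 8
8 XOR 13 = 5
The overall nim-sum is X = 5. A row of size p has a winning move iff p XOR X < p (reduce it to p XOR X).
  6: 6 XOR 5 = 3 < 6 — winning move (to 3).
  14: 14 XOR 5 = 11 < 14 — winning move (to 11).
  13: 13 XOR 5 = 8 < 13 — winning move (to 8).
That gives 3 winning moves.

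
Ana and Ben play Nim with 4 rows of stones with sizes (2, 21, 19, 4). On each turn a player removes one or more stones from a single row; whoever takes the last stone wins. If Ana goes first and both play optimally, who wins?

Ben wins

Compute the nim-sum pairwise:
2 ⊕ 21 = 23
23 ⊕ 19 = 4
4 ⊕ 4 = 0
The nim-sum is 0, so this is a P-position: the player to move is in a losing position under optimal play; Ana is about to move from it and so loses — Ben wins.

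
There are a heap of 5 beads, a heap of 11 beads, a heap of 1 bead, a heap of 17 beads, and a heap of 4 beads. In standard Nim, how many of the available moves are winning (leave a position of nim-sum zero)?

1

In binary:
  00101  (5)
  01011  (11)
  00001  (1)
  10001  (17)
  00100  (4)
  -----
  11010  (26)
The overall nim-sum is X = 26. A heap of size p has a winning move iff p XOR X < p (reduce it to p XOR X).
  5: 5 XOR 26 = 31 ≥ 5 — no move.
  11: 11 XOR 26 = 17 ≥ 11 — no move.
  1: 1 XOR 26 = 27 ≥ 1 — no move.
  17: 17 XOR 26 = 11 < 17 — winning move (to 11).
  4: 4 XOR 26 = 30 ≥ 4 — no move.
That gives 1 winning move.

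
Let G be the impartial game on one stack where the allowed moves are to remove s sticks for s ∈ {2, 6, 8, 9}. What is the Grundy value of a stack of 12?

2

Compute g(0), g(1), … for moves {2, 6, 8, 9}:
k:     0  1  2  3  4  5  6  7  8  9 10 11 12
g(k):  0  0  1  1  0  0  1  1  2  2  3  3  2
So g(12) = 2.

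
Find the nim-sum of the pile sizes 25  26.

3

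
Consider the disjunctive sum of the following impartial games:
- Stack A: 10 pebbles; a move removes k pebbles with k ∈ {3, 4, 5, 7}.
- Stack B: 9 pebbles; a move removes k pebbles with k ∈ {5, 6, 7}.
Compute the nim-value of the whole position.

1

Grundy values for stack A (subtraction set {3, 4, 5, 7}):
k:     0  1  2  3  4  5  6  7  8  9 10
g(k):  0  0  0  1  1  1  2  2  2  3  0
So g(10) = 0.
Grundy values for stack B (subtraction set {5, 6, 7}):
g(0) = mex{} = 0
g(1) = mex{} = 0
g(2) = mex{} = 0
g(3) = mex{} = 0
g(4) = mex{} = 0
g(5) = mex{0} = 1
g(6) = mex{0} = 1
g(7) = mex{0} = 1
g(8) = mex{0} = 1
g(9) = mex{0} = 1
So g(9) = 1.
The value of a disjunctive sum is the nim-sum of the parts.
Combined value = 0 XOR 1 = 1.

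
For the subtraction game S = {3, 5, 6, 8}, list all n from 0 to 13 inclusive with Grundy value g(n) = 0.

Compute g(0), g(1), … for moves {3, 5, 6, 8}:
g(0) = mex{} = 0
g(1) = mex{} = 0
g(2) = mex{} = 0
g(3) = mex{0} = 1
g(4) = mex{0} = 1
g(5) = mex{0} = 1
g(6) = mex{0,1} = 2
g(7) = mex{0,1} = 2
g(8) = mex{0,1} = 2
g(9) = mex{0,1,2} = 3
g(10) = mex{0,1,2} = 3
g(11) = mex{1,2} = 0
g(12) = mex{1,2,3} = 0
g(13) = mex{1,2,3} = 0
The P-positions (g = 0) in 0..13 are 0, 1, 2, 11, 12, 13.

0, 1, 2, 11, 12, 13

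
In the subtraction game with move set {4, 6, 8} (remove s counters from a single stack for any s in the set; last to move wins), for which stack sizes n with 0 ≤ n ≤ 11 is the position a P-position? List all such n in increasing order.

0, 1, 2, 3

Compute g(0), g(1), … for moves {4, 6, 8}:
g(0) = mex{} = 0
g(1) = mex{} = 0
g(2) = mex{} = 0
g(3) = mex{} = 0
g(4) = mex{0} = 1
g(5) = mex{0} = 1
g(6) = mex{0} = 1
g(7) = mex{0} = 1
g(8) = mex{0,1} = 2
g(9) = mex{0,1} = 2
g(10) = mex{0,1} = 2
g(11) = mex{0,1} = 2
The P-positions (g = 0) in 0..11 are 0, 1, 2, 3.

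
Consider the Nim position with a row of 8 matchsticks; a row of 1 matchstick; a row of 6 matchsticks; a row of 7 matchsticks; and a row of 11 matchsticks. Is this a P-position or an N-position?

N-position

Compute the nim-sum pairwise:
8 ^ 1 = 9
9 ^ 6 = 15
15 ^ 7 = 8
8 ^ 11 = 3
The nim-sum is 3 ≠ 0, so this is an N-position: the player to move can win.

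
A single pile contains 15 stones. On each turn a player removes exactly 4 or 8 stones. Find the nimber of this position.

0

Build the Grundy sequence with g(k) = mex{g(k−s) : s ∈ {4, 8}, s ≤ k}:
k:     0  1  2  3  4  5  6  7  8  9 10 11 12 13 14 15
g(k):  0  0  0  0  1  1  1  1  2  2  2  2  0  0  0  0
So g(15) = 0.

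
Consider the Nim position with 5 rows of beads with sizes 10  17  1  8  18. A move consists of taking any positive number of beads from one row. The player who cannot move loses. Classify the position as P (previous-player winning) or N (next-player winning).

Write each in binary and XOR column by column:
  01010  (10)
  10001  (17)
  00001  (1)
  01000  (8)
  10010  (18)
  -----
  00000  (0)
The nim-sum is 0, so this is a P-position: the player to move is in a losing position under optimal play.

P-position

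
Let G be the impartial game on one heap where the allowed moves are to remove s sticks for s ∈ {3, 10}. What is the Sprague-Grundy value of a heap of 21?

0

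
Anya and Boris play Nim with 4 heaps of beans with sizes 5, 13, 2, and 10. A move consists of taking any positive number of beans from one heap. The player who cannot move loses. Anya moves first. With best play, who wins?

In binary:
  0101  (5)
  1101  (13)
  0010  (2)
  1010  (10)
  ----
  0000  (0)
The nim-sum is 0, so this is a P-position: the player to move is in a losing position under optimal play; Anya is about to move from it and so loses — Boris wins.

Boris wins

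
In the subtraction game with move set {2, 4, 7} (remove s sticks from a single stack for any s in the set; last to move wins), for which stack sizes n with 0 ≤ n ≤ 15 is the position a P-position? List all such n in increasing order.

0, 1, 6, 9, 12, 15

Compute g(0), g(1), … for moves {2, 4, 7}:
k:     0  1  2  3  4  5  6  7  8  9 10 11 12 13 14 15
g(k):  0  0  1  1  2  2  0  3  1  0  2  1  0  2  1  0
The P-positions (g = 0) in 0..15 are 0, 1, 6, 9, 12, 15.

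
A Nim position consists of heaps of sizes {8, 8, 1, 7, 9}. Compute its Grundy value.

Nim-sum: 8 ⊕ 8 ⊕ 1 ⊕ 7 ⊕ 9 = 15.

15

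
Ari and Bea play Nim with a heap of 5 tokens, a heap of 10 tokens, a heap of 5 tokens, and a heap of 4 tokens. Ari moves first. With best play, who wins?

Ari wins

Compute the nim-sum pairwise:
5 XOR 10 = 15
15 XOR 5 = 10
10 XOR 4 = 14
The nim-sum is 14 ≠ 0, so this is an N-position: the player to move can win; Ari has a winning move.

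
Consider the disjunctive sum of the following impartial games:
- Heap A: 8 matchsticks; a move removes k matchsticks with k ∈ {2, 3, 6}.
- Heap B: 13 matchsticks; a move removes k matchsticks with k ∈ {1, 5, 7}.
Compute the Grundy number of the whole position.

3

Grundy values for heap A (subtraction set {2, 3, 6}):
g(0) = mex{} = 0
g(1) = mex{} = 0
g(2) = mex{0} = 1
g(3) = mex{0} = 1
g(4) = mex{0,1} = 2
g(5) = mex{1} = 0
g(6) = mex{0,1,2} = 3
g(7) = mex{0,2} = 1
g(8) = mex{0,1,3} = 2
So g(8) = 2.
For heap B, compute g(0), g(1), … with moves {1, 5, 7}:
g(0) = mex{} = 0
g(1) = mex{0} = 1
g(2) = mex{1} = 0
g(3) = mex{0} = 1
g(4) = mex{1} = 0
g(5) = mex{0} = 1
g(6) = mex{1} = 0
g(7) = mex{0} = 1
g(8) = mex{1} = 0
g(9) = mex{0} = 1
g(10) = mex{1} = 0
g(11) = mex{0} = 1
g(12) = mex{1} = 0
g(13) = mex{0} = 1
So g(13) = 1.
The value of a disjunctive sum is the nim-sum of the parts.
Combined value = 2 ⊕ 1 = 3.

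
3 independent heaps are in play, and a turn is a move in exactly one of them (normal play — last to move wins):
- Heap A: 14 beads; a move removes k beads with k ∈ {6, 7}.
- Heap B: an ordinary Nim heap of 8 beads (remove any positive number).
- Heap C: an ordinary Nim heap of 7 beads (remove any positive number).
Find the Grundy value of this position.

Grundy values for heap A (subtraction set {6, 7}):
g(0) = mex{} = 0
g(1) = mex{} = 0
g(2) = mex{} = 0
g(3) = mex{} = 0
g(4) = mex{} = 0
g(5) = mex{} = 0
g(6) = mex{0} = 1
g(7) = mex{0} = 1
g(8) = mex{0} = 1
g(9) = mex{0} = 1
g(10) = mex{0} = 1
g(11) = mex{0} = 1
g(12) = mex{0,1} = 2
g(13) = mex{1} = 0
g(14) = mex{1} = 0
So g(14) = 0.
Heap B is a plain Nim heap of size 8, so its Grundy value is 8.
Heap C is a plain Nim heap of size 7, so its Grundy value is 7.
The value of a disjunctive sum is the nim-sum of the parts.
Combined value = 0 ⊕ 8 ⊕ 7 = 15.

15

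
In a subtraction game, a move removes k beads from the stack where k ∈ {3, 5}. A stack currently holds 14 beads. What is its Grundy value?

Grundy values for subtraction set {3, 5}:
k:     0  1  2  3  4  5  6  7  8  9 10 11 12 13 14
g(k):  0  0  0  1  1  1  2  2  0  0  0  1  1  1  2
So g(14) = 2.

2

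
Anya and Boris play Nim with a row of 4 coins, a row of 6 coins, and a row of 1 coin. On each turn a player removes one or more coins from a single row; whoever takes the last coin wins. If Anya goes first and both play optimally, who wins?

Anya wins

Write each in binary and XOR column by column:
  100  (4)
  110  (6)
  001  (1)
  ---
  011  (3)
The nim-sum is 3 ≠ 0, so this is an N-position: the player to move can win; Anya has a winning move.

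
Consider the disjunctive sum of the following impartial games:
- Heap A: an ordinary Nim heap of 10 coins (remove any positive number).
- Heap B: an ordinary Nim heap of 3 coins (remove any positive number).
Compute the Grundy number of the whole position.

Heap A is a plain Nim heap of size 10, so its Grundy value is 10.
Heap B is a plain Nim heap of size 3, so its Grundy value is 3.
The value of a disjunctive sum is the nim-sum of the parts.
Combined value = 10 XOR 3 = 9.

9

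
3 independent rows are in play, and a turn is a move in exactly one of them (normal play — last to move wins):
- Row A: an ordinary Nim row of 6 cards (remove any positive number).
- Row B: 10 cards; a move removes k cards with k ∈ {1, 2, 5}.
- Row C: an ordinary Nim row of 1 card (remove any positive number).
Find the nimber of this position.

Row A is a plain Nim row of size 6, so its Grundy value is 6.
Grundy values for row B (subtraction set {1, 2, 5}):
k:     0  1  2  3  4  5  6  7  8  9 10
g(k):  0  1  2  0  1  2  0  1  2  0  1
So g(10) = 1.
Row C is a plain Nim row of size 1, so its Grundy value is 1.
By the Sprague-Grundy theorem, the Grundy value of a sum of independent games is the XOR of the component values.
Combined value = 6 XOR 1 XOR 1 = 6.

6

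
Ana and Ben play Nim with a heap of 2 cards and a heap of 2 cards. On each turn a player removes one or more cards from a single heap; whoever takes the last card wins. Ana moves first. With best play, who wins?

Compute the nim-sum pairwise:
2 ⊕ 2 = 0
The nim-sum is 0, so this is a P-position: the player to move is in a losing position under optimal play; Ana is about to move from it and so loses — Ben wins.

Ben wins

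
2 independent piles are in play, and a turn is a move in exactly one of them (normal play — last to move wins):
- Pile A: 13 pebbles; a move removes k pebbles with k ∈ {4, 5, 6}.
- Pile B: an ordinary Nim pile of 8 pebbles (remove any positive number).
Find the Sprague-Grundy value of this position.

8

For pile A, compute g(0), g(1), … with moves {4, 5, 6}:
k:     0  1  2  3  4  5  6  7  8  9 10 11 12 13
g(k):  0  0  0  0  1  1  1  1  2  2  0  0  0  0
So g(13) = 0.
Pile B is a plain Nim pile of size 8, so its Grundy value is 8.
By the Sprague-Grundy theorem, the Grundy value of a sum of independent games is the XOR of the component values.
Combined value = 0 XOR 8 = 8.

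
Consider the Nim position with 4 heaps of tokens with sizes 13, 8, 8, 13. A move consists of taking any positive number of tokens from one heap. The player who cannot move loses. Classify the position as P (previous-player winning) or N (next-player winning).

Compute the nim-sum pairwise:
13 ^ 8 = 5
5 ^ 8 = 13
13 ^ 13 = 0
The nim-sum is 0, so this is a P-position: the player to move is in a losing position under optimal play.

P-position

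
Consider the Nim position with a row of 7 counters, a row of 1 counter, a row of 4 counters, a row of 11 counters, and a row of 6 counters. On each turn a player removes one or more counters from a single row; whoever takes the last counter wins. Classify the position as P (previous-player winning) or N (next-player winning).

N-position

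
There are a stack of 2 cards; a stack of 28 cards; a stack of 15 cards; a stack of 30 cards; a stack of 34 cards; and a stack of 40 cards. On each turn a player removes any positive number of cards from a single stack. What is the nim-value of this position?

Compute the nim-sum pairwise:
2 ^ 28 = 30
30 ^ 15 = 17
17 ^ 30 = 15
15 ^ 34 = 45
45 ^ 40 = 5

5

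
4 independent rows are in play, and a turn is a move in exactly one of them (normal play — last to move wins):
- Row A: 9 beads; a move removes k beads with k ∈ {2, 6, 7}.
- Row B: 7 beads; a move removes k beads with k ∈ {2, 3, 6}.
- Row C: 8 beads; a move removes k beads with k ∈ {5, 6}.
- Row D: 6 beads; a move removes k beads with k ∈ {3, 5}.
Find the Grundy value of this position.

2

Build the Grundy sequence for row A with g(k) = mex{g(k−s) : s ∈ {2, 6, 7}, s ≤ k}:
g(0) = mex{} = 0
g(1) = mex{} = 0
g(2) = mex{0} = 1
g(3) = mex{0} = 1
g(4) = mex{1} = 0
g(5) = mex{1} = 0
g(6) = mex{0} = 1
g(7) = mex{0} = 1
g(8) = mex{0,1} = 2
g(9) = mex{1} = 0
So g(9) = 0.
Build the Grundy sequence for row B with g(k) = mex{g(k−s) : s ∈ {2, 3, 6}, s ≤ k}:
g(0) = mex{} = 0
g(1) = mex{} = 0
g(2) = mex{0} = 1
g(3) = mex{0} = 1
g(4) = mex{0,1} = 2
g(5) = mex{1} = 0
g(6) = mex{0,1,2} = 3
g(7) = mex{0,2} = 1
So g(7) = 1.
Build the Grundy sequence for row C with g(k) = mex{g(k−s) : s ∈ {5, 6}, s ≤ k}:
g(0) = mex{} = 0
g(1) = mex{} = 0
g(2) = mex{} = 0
g(3) = mex{} = 0
g(4) = mex{} = 0
g(5) = mex{0} = 1
g(6) = mex{0} = 1
g(7) = mex{0} = 1
g(8) = mex{0} = 1
So g(8) = 1.
For row D, compute g(0), g(1), … with moves {3, 5}:
k:     0  1  2  3  4  5  6
g(k):  0  0  0  1  1  1  2
So g(6) = 2.
The value of a disjunctive sum is the nim-sum of the parts.
Combined value = 0 ⊕ 1 ⊕ 1 ⊕ 2 = 2.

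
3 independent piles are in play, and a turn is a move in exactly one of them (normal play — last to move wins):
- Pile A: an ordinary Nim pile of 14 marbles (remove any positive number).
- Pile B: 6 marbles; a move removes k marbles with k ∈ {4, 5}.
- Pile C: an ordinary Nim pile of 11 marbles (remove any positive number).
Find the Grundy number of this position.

Pile A is a plain Nim pile of size 14, so its Grundy value is 14.
Build the Grundy sequence for pile B with g(k) = mex{g(k−s) : s ∈ {4, 5}, s ≤ k}:
k:     0  1  2  3  4  5  6
g(k):  0  0  0  0  1  1  1
So g(6) = 1.
Pile C is a plain Nim pile of size 11, so its Grundy value is 11.
By the Sprague-Grundy theorem, the Grundy value of a sum of independent games is the XOR of the component values.
Combined value = 14 XOR 1 XOR 11 = 4.

4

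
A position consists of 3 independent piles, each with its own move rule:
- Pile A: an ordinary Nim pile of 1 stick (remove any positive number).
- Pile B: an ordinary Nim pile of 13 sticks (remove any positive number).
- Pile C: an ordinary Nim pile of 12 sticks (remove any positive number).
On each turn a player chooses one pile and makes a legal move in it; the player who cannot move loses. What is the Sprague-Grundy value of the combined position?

Pile A is a plain Nim pile of size 1, so its Grundy value is 1.
Pile B is a plain Nim pile of size 13, so its Grundy value is 13.
Pile C is a plain Nim pile of size 12, so its Grundy value is 12.
By the Sprague-Grundy theorem, the Grundy value of a sum of independent games is the XOR of the component values.
Combined value = 1 ⊕ 13 ⊕ 12 = 0.

0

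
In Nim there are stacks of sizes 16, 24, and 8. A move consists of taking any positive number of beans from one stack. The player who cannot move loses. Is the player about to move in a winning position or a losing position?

Losing position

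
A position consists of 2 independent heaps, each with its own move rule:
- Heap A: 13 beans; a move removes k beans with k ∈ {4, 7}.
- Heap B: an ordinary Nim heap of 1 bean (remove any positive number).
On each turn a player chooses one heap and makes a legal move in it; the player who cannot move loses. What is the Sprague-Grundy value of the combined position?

1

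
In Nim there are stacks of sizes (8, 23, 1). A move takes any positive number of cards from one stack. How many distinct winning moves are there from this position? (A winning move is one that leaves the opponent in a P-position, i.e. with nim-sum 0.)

1

Compute the nim-sum pairwise:
8 ^ 23 = 31
31 ^ 1 = 30
The overall nim-sum is X = 30. A stack of size p has a winning move iff p XOR X < p (reduce it to p XOR X).
  8: 8 XOR 30 = 22 ≥ 8 — no move.
  23: 23 XOR 30 = 9 < 23 — winning move (to 9).
  1: 1 XOR 30 = 31 ≥ 1 — no move.
That gives 1 winning move.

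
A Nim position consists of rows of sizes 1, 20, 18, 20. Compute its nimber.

19

Nim-sum: 1 ^ 20 ^ 18 ^ 20 = 19.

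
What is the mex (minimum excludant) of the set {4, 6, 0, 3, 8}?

0 is in the set but 1 is not, so the mex is 1.

1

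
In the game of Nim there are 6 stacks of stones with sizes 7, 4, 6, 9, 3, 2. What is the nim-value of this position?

Compute the nim-sum pairwise:
7 ^ 4 = 3
3 ^ 6 = 5
5 ^ 9 = 12
12 ^ 3 = 15
15 ^ 2 = 13

13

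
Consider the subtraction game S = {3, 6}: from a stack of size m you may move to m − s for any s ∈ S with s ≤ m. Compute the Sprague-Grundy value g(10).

0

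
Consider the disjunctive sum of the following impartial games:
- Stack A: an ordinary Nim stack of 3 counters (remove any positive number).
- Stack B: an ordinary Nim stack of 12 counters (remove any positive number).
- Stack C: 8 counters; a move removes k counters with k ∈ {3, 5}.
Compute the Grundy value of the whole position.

15

Stack A is a plain Nim stack of size 3, so its Grundy value is 3.
Stack B is a plain Nim stack of size 12, so its Grundy value is 12.
Build the Grundy sequence for stack C with g(k) = mex{g(k−s) : s ∈ {3, 5}, s ≤ k}:
g(0) = mex{} = 0
g(1) = mex{} = 0
g(2) = mex{} = 0
g(3) = mex{0} = 1
g(4) = mex{0} = 1
g(5) = mex{0} = 1
g(6) = mex{0,1} = 2
g(7) = mex{0,1} = 2
g(8) = mex{1} = 0
So g(8) = 0.
By the Sprague-Grundy theorem, the Grundy value of a sum of independent games is the XOR of the component values.
Combined value = 3 XOR 12 XOR 0 = 15.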